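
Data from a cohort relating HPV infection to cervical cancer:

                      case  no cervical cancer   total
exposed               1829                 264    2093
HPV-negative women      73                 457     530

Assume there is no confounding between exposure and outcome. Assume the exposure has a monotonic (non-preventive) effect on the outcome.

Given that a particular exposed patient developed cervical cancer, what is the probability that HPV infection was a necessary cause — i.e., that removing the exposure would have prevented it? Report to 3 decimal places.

PN ≈ 0.842

p₁ = P(outcome | exposed) = 1829/2093 = 0.87387
p₀ = P(outcome | unexposed) = 73/530 = 0.13774
Under exogeneity and monotonicity, PN = (p₁ − p₀) / p₁.
PN = (0.87387 − 0.13774) / 0.87387 = 0.73613 / 0.87387 ≈ 0.8424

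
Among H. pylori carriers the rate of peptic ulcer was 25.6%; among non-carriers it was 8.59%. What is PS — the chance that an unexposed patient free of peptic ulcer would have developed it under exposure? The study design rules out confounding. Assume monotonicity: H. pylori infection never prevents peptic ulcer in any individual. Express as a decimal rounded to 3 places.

PS ≈ 0.186

p₁ = 0.256, p₀ = 0.0859.
Under exogeneity and monotonicity, PS = (p₁ − p₀) / (1 − p₀).
PS = (0.256 − 0.0859) / (1 − 0.0859) = 0.1701 / 0.9141 ≈ 0.1861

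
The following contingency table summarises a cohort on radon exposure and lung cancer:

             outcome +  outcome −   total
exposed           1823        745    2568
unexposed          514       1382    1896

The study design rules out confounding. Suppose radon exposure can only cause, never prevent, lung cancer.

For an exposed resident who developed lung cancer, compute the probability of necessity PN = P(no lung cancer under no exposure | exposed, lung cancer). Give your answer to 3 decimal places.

p₁ = P(outcome | exposed) = 1823/2568 = 0.70989
p₀ = P(outcome | unexposed) = 514/1896 = 0.2711
Under exogeneity and monotonicity, PN = (p₁ − p₀)/p₁.
PN = (0.70989 − 0.2711) / 0.70989 ≈ 0.6181

PN ≈ 0.618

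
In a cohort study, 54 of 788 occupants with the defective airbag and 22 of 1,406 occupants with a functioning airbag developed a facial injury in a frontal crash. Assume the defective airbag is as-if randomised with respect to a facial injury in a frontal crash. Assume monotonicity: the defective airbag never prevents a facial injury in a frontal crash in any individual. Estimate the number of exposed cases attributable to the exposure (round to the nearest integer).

p₁ = P(outcome | exposed) = 54/788 = 0.068528
p₀ = P(outcome | unexposed) = 22/1406 = 0.015647
PN = (p₁ − p₀)/p₁ = (0.068528 − 0.015647) / 0.068528 ≈ 0.77167.
Attributable cases ≈ PN × (exposed cases) = 0.77167 × 54 ≈ 41.67.

about 42 cases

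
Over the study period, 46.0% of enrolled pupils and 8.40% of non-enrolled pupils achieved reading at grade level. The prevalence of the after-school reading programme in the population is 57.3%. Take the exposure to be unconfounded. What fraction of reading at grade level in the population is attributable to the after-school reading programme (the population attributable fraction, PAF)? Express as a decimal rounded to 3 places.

PAF ≈ 0.719

p₁ = 0.46, p₀ = 0.084.
Overall risk P(Y=1) = π·p₁ + (1−π)·p₀ = 0.573×0.46 + 0.427×0.084 = 0.29945.
Under exogeneity, PAF = [P(Y=1) − p₀] / P(Y=1).
PAF = (0.29945 − 0.084) / 0.29945 ≈ 0.7195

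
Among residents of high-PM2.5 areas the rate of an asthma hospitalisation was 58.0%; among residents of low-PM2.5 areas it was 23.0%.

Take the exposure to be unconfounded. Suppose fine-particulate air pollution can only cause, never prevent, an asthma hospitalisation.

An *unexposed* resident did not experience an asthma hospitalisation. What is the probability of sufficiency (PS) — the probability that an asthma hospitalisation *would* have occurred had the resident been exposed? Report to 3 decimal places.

PS ≈ 0.455

p₁ = 0.58, p₀ = 0.23.
Under exogeneity and monotonicity, PS = (p₁ − p₀) / (1 − p₀).
PS = (0.58 − 0.23) / (1 − 0.23) = 0.35 / 0.77 ≈ 0.4545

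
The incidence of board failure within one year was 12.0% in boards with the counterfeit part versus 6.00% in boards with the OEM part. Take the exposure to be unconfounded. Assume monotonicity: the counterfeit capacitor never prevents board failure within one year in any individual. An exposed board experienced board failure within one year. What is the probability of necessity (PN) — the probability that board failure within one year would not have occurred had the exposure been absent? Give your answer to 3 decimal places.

p₁ = 0.12, p₀ = 0.06.
Under exogeneity and monotonicity, PN = (p₁ − p₀) / p₁.
PN = (0.12 − 0.06) / 0.12 = 0.06 / 0.12 ≈ 0.5000

PN ≈ 0.500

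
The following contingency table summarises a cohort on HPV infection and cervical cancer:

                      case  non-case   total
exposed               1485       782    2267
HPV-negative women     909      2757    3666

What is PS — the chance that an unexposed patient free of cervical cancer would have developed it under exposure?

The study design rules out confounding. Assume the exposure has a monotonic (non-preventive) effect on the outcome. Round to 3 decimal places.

p₁ = P(outcome | exposed) = 1485/2267 = 0.65505
p₀ = P(outcome | unexposed) = 909/3666 = 0.24795
Under exogeneity and monotonicity, PS = (p₁ − p₀)/(1 − p₀).
PS = (0.65505 − 0.24795) / 0.75205 ≈ 0.5413

PS ≈ 0.541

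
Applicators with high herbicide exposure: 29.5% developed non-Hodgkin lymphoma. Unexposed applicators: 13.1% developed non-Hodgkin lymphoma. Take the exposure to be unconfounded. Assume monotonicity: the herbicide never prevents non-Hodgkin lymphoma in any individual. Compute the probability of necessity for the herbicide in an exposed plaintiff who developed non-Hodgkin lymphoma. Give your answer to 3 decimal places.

PN ≈ 0.556

p₁ = 0.295, p₀ = 0.131.
Under exogeneity and monotonicity, PN = (p₁ − p₀) / p₁.
PN = (0.295 − 0.131) / 0.295 = 0.164 / 0.295 ≈ 0.5559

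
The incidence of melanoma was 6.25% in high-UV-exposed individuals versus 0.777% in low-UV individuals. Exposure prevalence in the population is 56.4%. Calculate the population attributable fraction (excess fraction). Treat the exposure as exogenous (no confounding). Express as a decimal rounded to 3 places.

PAF ≈ 0.799

p₁ = 0.0625, p₀ = 0.00777.
Overall risk P(Y=1) = π·p₁ + (1−π)·p₀ = 0.564×0.0625 + 0.436×0.00777 = 0.038638.
Under exogeneity, PAF = [P(Y=1) − p₀] / P(Y=1).
PAF = (0.038638 − 0.00777) / 0.038638 ≈ 0.7989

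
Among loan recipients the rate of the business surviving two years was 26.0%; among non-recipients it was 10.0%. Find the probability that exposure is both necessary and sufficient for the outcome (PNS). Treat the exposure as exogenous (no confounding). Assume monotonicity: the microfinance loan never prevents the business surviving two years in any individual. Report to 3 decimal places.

PNS ≈ 0.160

p₁ = 0.26, p₀ = 0.1.
Under exogeneity and monotonicity, PNS = p₁ − p₀.
PNS = 0.26 − 0.1 = 0.16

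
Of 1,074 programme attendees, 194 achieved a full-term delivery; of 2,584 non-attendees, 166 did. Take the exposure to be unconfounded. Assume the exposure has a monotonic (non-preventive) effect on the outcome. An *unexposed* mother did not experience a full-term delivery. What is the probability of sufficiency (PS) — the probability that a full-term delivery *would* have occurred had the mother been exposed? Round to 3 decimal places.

PS ≈ 0.124

p₁ = P(outcome | exposed) = 194/1074 = 0.18063
p₀ = P(outcome | unexposed) = 166/2584 = 0.064241
Under exogeneity and monotonicity, PS = (p₁ − p₀) / (1 − p₀).
PS = (0.18063 − 0.064241) / (1 − 0.064241) = 0.11639 / 0.93576 ≈ 0.1244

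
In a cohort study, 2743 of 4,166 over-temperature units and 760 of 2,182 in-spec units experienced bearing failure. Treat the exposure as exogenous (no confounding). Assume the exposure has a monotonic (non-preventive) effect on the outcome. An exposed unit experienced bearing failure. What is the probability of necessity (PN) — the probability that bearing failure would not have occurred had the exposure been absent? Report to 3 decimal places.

PN ≈ 0.471

p₁ = P(outcome | exposed) = 2743/4166 = 0.65843
p₀ = P(outcome | unexposed) = 760/2182 = 0.3483
Under exogeneity and monotonicity, PN = (p₁ − p₀) / p₁.
PN = (0.65843 − 0.3483) / 0.65843 = 0.31012 / 0.65843 ≈ 0.4710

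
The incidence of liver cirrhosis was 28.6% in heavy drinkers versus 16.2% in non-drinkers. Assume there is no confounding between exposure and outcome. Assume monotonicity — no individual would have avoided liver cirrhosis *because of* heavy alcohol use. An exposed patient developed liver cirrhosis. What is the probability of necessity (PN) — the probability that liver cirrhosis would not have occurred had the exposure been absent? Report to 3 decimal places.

PN ≈ 0.434

p₁ = 0.286, p₀ = 0.162.
Under exogeneity and monotonicity, PN = (p₁ − p₀) / p₁.
PN = (0.286 − 0.162) / 0.286 = 0.124 / 0.286 ≈ 0.4336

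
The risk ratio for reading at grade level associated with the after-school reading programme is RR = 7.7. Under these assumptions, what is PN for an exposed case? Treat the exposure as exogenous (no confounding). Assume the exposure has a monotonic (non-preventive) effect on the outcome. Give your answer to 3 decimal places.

Under exogeneity and monotonicity, PN = (RR − 1) / RR = 1 − 1/RR.
PN = (7.7 − 1) / 7.7 = 6.7 / 7.7 ≈ 0.8701

PN ≈ 0.870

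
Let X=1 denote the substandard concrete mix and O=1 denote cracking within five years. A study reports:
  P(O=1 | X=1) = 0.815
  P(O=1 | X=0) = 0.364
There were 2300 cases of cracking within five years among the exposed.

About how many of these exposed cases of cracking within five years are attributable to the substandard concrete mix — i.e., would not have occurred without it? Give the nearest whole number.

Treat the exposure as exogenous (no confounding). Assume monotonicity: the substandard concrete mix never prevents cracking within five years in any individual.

about 1273 cases

Let p₁ = 0.815, p₀ = 0.364.
PN = (p₁ − p₀)/p₁ = (0.815 − 0.364) / 0.815 ≈ 0.55337.
Attributable cases ≈ PN × (exposed cases) = 0.55337 × 2300 ≈ 1272.76.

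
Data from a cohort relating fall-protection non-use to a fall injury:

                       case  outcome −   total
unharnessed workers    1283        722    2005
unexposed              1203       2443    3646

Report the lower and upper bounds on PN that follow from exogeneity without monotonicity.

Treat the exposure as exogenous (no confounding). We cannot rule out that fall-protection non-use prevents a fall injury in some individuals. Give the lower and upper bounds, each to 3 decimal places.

p₁ = P(outcome | exposed) = 1283/2005 = 0.6399
p₀ = P(outcome | unexposed) = 1203/3646 = 0.32995
Under exogeneity alone the bounds on PN are max{0,(p₁−p₀)/p₁} ≤ PN ≤ min{1,(1−p₀)/p₁}.
  lower = (p₁ − p₀)/p₁ = 0.30995 / 0.6399 ≈ 0.4844
  upper = min{1, (1 − p₀)/p₁} = 0.67005 / 0.6399 ≈ 1.0471 → capped at 1

0.484 ≤ PN ≤ 1.000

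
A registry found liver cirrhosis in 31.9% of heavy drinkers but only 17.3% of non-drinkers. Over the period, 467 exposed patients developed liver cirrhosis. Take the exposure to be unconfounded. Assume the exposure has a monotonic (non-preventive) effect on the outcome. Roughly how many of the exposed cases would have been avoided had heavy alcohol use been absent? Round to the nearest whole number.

p₁ = 0.319, p₀ = 0.173.
PN = (p₁ − p₀)/p₁ = (0.319 − 0.173) / 0.319 ≈ 0.45768.
Attributable cases ≈ PN × (exposed cases) = 0.45768 × 467 ≈ 213.74.

about 214 cases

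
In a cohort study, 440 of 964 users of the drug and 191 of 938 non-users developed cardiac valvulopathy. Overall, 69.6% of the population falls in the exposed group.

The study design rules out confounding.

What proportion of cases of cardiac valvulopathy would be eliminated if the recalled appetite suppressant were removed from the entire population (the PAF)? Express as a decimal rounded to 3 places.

p₁ = P(outcome | exposed) = 440/964 = 0.45643
p₀ = P(outcome | unexposed) = 191/938 = 0.20362
Overall risk P(Y=1) = π·p₁ + (1−π)·p₀ = 0.696×0.45643 + 0.304×0.20362 = 0.37958.
Under exogeneity, PAF = [P(Y=1) − p₀] / P(Y=1).
PAF = (0.37958 − 0.20362) / 0.37958 ≈ 0.4636

PAF ≈ 0.464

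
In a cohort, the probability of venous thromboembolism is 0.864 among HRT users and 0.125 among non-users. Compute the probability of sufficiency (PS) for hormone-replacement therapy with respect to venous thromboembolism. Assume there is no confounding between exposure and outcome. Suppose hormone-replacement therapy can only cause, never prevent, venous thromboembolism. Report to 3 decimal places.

Let p₁ = 0.864, p₀ = 0.125.
Under exogeneity and monotonicity, PS = (p₁ − p₀) / (1 − p₀).
PS = (0.864 − 0.125) / (1 − 0.125) = 0.739 / 0.875 ≈ 0.8446

PS ≈ 0.845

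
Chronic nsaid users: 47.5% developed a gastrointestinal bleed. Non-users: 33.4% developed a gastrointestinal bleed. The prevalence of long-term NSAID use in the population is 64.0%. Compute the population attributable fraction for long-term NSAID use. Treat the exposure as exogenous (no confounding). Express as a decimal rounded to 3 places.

PAF ≈ 0.213

p₁ = 0.475, p₀ = 0.334.
Overall risk P(Y=1) = π·p₁ + (1−π)·p₀ = 0.64×0.475 + 0.36×0.334 = 0.42424.
Under exogeneity, PAF = [P(Y=1) − p₀] / P(Y=1).
PAF = (0.42424 − 0.334) / 0.42424 ≈ 0.2127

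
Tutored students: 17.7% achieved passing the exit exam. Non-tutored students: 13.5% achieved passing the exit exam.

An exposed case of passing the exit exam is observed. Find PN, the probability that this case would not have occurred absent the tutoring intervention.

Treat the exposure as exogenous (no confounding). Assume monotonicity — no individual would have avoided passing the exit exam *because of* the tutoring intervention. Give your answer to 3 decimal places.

PN ≈ 0.237

p₁ = 0.177, p₀ = 0.135.
Under exogeneity and monotonicity, PN = (p₁ − p₀) / p₁.
PN = (0.177 − 0.135) / 0.177 = 0.042 / 0.177 ≈ 0.2373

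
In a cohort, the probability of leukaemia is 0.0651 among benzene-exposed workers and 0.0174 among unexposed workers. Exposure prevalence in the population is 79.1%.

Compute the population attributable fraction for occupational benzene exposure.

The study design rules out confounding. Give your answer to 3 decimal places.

PAF ≈ 0.684

Let p₁ = 0.0651, p₀ = 0.0174.
Overall risk P(Y=1) = π·p₁ + (1−π)·p₀ = 0.791×0.0651 + 0.209×0.0174 = 0.055131.
Under exogeneity, PAF = [P(Y=1) − p₀] / P(Y=1).
PAF = (0.055131 − 0.0174) / 0.055131 ≈ 0.6844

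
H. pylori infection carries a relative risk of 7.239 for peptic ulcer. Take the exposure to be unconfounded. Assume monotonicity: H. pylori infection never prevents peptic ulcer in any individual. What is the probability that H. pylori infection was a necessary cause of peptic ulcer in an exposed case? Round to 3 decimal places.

PN ≈ 0.862

Under exogeneity and monotonicity, PN = (RR − 1) / RR = 1 − 1/RR.
PN = (7.239 − 1) / 7.239 = 6.239 / 7.239 ≈ 0.8619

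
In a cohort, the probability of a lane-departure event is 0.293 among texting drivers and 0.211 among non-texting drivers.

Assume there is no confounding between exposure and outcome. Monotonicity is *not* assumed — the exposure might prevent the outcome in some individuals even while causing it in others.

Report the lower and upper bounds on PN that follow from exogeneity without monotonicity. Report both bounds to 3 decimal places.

0.280 ≤ PN ≤ 1.000

Let p₁ = 0.293, p₀ = 0.211.
Under exogeneity alone the bounds on PN are max{0,(p₁−p₀)/p₁} ≤ PN ≤ min{1,(1−p₀)/p₁}.
  lower = (p₁ − p₀)/p₁ = 0.082 / 0.293 ≈ 0.2799
  upper = min{1, (1 − p₀)/p₁} = 0.789 / 0.293 ≈ 2.6928 → capped at 1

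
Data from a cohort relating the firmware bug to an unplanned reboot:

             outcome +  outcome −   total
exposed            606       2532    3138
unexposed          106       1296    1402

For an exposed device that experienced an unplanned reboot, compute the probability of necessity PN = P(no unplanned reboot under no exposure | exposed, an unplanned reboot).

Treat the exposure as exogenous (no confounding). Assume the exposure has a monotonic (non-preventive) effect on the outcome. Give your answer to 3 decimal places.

p₁ = P(outcome | exposed) = 606/3138 = 0.19312
p₀ = P(outcome | unexposed) = 106/1402 = 0.075606
Under exogeneity and monotonicity, PN = (p₁ − p₀)/p₁.
PN = (0.19312 − 0.075606) / 0.19312 ≈ 0.6085

PN ≈ 0.608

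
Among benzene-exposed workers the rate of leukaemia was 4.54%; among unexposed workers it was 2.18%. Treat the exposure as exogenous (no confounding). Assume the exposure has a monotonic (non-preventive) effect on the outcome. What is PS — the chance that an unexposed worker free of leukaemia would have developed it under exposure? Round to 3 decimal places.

p₁ = 0.0454, p₀ = 0.0218.
Under exogeneity and monotonicity, PS = (p₁ − p₀) / (1 − p₀).
PS = (0.0454 − 0.0218) / (1 − 0.0218) = 0.0236 / 0.9782 ≈ 0.0241

PS ≈ 0.024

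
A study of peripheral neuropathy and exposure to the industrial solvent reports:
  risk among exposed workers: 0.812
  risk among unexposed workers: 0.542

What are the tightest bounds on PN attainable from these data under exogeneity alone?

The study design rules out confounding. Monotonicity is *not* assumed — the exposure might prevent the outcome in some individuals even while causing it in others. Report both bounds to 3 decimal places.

0.333 ≤ PN ≤ 0.564

Let p₁ = 0.812, p₀ = 0.542.
Under exogeneity alone the bounds on PN are max{0,(p₁−p₀)/p₁} ≤ PN ≤ min{1,(1−p₀)/p₁}.
  lower = (p₁ − p₀)/p₁ = 0.27 / 0.812 ≈ 0.3325
  upper = min{1, (1 − p₀)/p₁} = 0.458 / 0.812 ≈ 0.5640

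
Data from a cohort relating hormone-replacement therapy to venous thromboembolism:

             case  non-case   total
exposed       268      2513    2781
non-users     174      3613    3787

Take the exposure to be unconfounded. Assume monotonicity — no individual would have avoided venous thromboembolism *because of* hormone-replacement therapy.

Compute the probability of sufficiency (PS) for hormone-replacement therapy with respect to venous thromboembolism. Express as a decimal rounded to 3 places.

p₁ = P(outcome | exposed) = 268/2781 = 0.096368
p₀ = P(outcome | unexposed) = 174/3787 = 0.045947
Under exogeneity and monotonicity, PS = (p₁ − p₀) / (1 − p₀).
PS = (0.096368 − 0.045947) / (1 − 0.045947) = 0.050422 / 0.95405 ≈ 0.0528

PS ≈ 0.053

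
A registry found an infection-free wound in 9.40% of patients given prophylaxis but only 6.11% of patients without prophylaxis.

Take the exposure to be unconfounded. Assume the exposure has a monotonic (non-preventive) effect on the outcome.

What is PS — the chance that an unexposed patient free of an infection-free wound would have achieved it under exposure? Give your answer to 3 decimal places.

PS ≈ 0.035

p₁ = 0.094, p₀ = 0.0611.
Under exogeneity and monotonicity, PS = (p₁ − p₀) / (1 − p₀).
PS = (0.094 − 0.0611) / (1 − 0.0611) = 0.0329 / 0.9389 ≈ 0.0350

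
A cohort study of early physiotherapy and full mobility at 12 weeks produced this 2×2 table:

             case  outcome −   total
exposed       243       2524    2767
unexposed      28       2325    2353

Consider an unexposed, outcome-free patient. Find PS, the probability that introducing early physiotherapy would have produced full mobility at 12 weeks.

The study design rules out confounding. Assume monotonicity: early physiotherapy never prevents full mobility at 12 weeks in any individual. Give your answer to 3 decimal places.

PS ≈ 0.077

p₁ = P(outcome | exposed) = 243/2767 = 0.087821
p₀ = P(outcome | unexposed) = 28/2353 = 0.0119
Under exogeneity and monotonicity, PS = (p₁ − p₀) / (1 − p₀).
PS = (0.087821 − 0.0119) / (1 − 0.0119) = 0.075921 / 0.9881 ≈ 0.0768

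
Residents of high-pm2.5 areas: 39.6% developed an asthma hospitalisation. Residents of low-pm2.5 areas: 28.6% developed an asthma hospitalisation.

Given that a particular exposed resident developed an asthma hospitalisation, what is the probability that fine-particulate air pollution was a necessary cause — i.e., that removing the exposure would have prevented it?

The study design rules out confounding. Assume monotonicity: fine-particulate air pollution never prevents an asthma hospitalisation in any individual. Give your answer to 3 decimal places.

PN ≈ 0.278

p₁ = 0.396, p₀ = 0.286.
Under exogeneity and monotonicity, PN = (p₁ − p₀) / p₁.
PN = (0.396 − 0.286) / 0.396 = 0.11 / 0.396 ≈ 0.2778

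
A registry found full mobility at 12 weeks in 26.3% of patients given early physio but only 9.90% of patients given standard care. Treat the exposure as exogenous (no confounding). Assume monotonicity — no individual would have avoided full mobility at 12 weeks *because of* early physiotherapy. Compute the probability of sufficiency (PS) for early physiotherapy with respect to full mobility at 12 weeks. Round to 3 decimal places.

p₁ = 0.263, p₀ = 0.099.
Under exogeneity and monotonicity, PS = (p₁ − p₀) / (1 − p₀).
PS = (0.263 − 0.099) / (1 − 0.099) = 0.164 / 0.901 ≈ 0.1820

PS ≈ 0.182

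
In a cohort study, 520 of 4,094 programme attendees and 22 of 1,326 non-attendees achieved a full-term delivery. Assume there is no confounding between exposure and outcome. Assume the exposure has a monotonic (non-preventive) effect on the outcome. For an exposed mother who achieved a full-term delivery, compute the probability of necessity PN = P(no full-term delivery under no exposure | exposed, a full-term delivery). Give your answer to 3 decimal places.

p₁ = P(outcome | exposed) = 520/4094 = 0.12702
p₀ = P(outcome | unexposed) = 22/1326 = 0.016591
Under exogeneity and monotonicity, PN = (p₁ − p₀) / p₁.
PN = (0.12702 − 0.016591) / 0.12702 = 0.11042 / 0.12702 ≈ 0.8694

PN ≈ 0.869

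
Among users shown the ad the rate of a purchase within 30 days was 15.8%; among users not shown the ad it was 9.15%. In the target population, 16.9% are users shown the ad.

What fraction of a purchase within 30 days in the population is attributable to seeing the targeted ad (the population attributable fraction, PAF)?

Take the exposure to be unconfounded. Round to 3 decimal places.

p₁ = 0.158, p₀ = 0.0915.
Overall risk P(Y=1) = π·p₁ + (1−π)·p₀ = 0.169×0.158 + 0.831×0.0915 = 0.10274.
Under exogeneity, PAF = [P(Y=1) − p₀] / P(Y=1).
PAF = (0.10274 − 0.0915) / 0.10274 ≈ 0.1094

PAF ≈ 0.109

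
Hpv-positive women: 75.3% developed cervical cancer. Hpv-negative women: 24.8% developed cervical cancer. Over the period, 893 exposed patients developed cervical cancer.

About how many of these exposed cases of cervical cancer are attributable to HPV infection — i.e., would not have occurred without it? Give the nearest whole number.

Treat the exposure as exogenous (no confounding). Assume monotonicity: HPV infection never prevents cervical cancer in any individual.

about 599 cases

p₁ = 0.753, p₀ = 0.248.
PN = (p₁ − p₀)/p₁ = (0.753 − 0.248) / 0.753 ≈ 0.67065.
Attributable cases ≈ PN × (exposed cases) = 0.67065 × 893 ≈ 598.89.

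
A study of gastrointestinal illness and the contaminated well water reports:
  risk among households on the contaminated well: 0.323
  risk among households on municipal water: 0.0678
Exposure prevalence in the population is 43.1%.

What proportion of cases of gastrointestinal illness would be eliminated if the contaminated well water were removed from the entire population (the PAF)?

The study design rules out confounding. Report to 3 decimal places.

PAF ≈ 0.619

Let p₁ = 0.323, p₀ = 0.0678.
Overall risk P(Y=1) = π·p₁ + (1−π)·p₀ = 0.431×0.323 + 0.569×0.0678 = 0.17779.
Under exogeneity, PAF = [P(Y=1) − p₀] / P(Y=1).
PAF = (0.17779 − 0.0678) / 0.17779 ≈ 0.6187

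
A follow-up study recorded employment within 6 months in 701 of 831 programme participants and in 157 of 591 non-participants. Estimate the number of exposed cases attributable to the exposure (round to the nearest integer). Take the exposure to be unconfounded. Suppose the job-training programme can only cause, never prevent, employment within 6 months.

p₁ = P(outcome | exposed) = 701/831 = 0.84356
p₀ = P(outcome | unexposed) = 157/591 = 0.26565
PN = (p₁ − p₀)/p₁ = (0.84356 − 0.26565) / 0.84356 ≈ 0.68508.
Attributable cases ≈ PN × (exposed cases) = 0.68508 × 701 ≈ 480.24.

about 480 cases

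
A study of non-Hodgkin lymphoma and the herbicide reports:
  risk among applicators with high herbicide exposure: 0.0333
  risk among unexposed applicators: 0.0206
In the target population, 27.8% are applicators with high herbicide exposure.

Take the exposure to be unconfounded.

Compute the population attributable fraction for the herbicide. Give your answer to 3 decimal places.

Let p₁ = 0.0333, p₀ = 0.0206.
Overall risk P(Y=1) = π·p₁ + (1−π)·p₀ = 0.278×0.0333 + 0.722×0.0206 = 0.024131.
Under exogeneity, PAF = [P(Y=1) − p₀] / P(Y=1).
PAF = (0.024131 − 0.0206) / 0.024131 ≈ 0.1463

PAF ≈ 0.146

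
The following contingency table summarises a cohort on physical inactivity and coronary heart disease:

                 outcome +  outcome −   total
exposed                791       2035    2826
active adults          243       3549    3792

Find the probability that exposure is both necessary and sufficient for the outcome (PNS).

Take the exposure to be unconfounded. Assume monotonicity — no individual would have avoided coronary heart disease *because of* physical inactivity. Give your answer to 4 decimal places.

PNS ≈ 0.2158

p₁ = P(outcome | exposed) = 791/2826 = 0.2799
p₀ = P(outcome | unexposed) = 243/3792 = 0.064082
Under exogeneity and monotonicity, PNS = p₁ − p₀.
PNS = 0.2799 − 0.064082 = 0.21582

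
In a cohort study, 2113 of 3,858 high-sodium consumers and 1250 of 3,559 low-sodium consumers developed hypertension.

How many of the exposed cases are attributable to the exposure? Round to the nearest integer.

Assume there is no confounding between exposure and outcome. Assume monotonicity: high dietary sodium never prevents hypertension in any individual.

p₁ = P(outcome | exposed) = 2113/3858 = 0.54769
p₀ = P(outcome | unexposed) = 1250/3559 = 0.35122
PN = (p₁ − p₀)/p₁ = (0.54769 − 0.35122) / 0.54769 ≈ 0.35872.
Attributable cases ≈ PN × (exposed cases) = 0.35872 × 2113 ≈ 757.98.

about 758 cases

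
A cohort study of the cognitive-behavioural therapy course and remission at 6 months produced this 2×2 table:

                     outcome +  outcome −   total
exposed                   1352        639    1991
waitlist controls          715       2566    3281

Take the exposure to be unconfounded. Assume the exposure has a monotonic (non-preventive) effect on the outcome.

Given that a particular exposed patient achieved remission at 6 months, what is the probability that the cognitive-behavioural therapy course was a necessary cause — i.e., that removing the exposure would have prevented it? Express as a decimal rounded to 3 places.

p₁ = P(outcome | exposed) = 1352/1991 = 0.67906
p₀ = P(outcome | unexposed) = 715/3281 = 0.21792
Under exogeneity and monotonicity, PN = (p₁ − p₀) / p₁.
PN = (0.67906 − 0.21792) / 0.67906 = 0.46113 / 0.67906 ≈ 0.6791

PN ≈ 0.679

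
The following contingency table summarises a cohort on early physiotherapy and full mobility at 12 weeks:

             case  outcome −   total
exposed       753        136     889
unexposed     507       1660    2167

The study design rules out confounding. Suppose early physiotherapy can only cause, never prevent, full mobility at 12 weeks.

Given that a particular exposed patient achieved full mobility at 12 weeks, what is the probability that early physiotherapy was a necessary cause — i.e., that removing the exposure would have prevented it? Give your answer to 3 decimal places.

PN ≈ 0.724

p₁ = P(outcome | exposed) = 753/889 = 0.84702
p₀ = P(outcome | unexposed) = 507/2167 = 0.23396
Under exogeneity and monotonicity, PN = (p₁ − p₀) / p₁.
PN = (0.84702 − 0.23396) / 0.84702 = 0.61306 / 0.84702 ≈ 0.7238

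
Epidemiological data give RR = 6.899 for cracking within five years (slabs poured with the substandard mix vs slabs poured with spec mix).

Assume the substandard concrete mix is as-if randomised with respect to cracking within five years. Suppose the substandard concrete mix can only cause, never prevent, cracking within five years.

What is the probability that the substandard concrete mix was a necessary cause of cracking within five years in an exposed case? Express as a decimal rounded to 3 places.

Under exogeneity and monotonicity, PN = (RR − 1) / RR = 1 − 1/RR.
PN = (6.899 − 1) / 6.899 = 5.899 / 6.899 ≈ 0.8551

PN ≈ 0.855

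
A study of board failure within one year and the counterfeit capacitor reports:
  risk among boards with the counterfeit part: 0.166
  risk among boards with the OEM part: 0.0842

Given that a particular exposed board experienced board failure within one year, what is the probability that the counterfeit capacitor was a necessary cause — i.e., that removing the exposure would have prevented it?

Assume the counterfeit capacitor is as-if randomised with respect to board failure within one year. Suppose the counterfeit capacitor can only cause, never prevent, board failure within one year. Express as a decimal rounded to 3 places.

PN ≈ 0.493

Let p₁ = 0.166, p₀ = 0.0842.
Under exogeneity and monotonicity, PN = (p₁ − p₀) / p₁.
PN = (0.166 − 0.0842) / 0.166 = 0.0818 / 0.166 ≈ 0.4928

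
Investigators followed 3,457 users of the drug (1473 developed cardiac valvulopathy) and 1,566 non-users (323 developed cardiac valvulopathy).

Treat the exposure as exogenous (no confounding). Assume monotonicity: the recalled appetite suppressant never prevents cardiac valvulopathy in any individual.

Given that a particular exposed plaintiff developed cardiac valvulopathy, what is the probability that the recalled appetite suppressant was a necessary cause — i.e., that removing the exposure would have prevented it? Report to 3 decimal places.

PN ≈ 0.516

p₁ = P(outcome | exposed) = 1473/3457 = 0.42609
p₀ = P(outcome | unexposed) = 323/1566 = 0.20626
Under exogeneity and monotonicity, PN = (p₁ − p₀) / p₁.
PN = (0.42609 − 0.20626) / 0.42609 = 0.21983 / 0.42609 ≈ 0.5159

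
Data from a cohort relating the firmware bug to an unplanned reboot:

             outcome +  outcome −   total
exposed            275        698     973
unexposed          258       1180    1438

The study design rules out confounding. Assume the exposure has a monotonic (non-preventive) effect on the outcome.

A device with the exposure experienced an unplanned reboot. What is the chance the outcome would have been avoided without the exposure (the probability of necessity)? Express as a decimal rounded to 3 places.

p₁ = P(outcome | exposed) = 275/973 = 0.28263
p₀ = P(outcome | unexposed) = 258/1438 = 0.17942
Under exogeneity and monotonicity, PN = (p₁ − p₀) / p₁.
PN = (0.28263 − 0.17942) / 0.28263 = 0.10322 / 0.28263 ≈ 0.3652

PN ≈ 0.365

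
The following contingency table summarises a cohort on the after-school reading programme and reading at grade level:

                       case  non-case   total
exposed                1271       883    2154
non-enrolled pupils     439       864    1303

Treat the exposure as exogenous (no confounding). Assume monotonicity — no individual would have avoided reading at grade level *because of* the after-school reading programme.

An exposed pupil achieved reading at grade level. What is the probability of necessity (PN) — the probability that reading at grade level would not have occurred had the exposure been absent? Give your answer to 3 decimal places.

PN ≈ 0.429

p₁ = P(outcome | exposed) = 1271/2154 = 0.59006
p₀ = P(outcome | unexposed) = 439/1303 = 0.33691
Under exogeneity and monotonicity, PN = (p₁ − p₀)/p₁.
PN = (0.59006 − 0.33691) / 0.59006 ≈ 0.4290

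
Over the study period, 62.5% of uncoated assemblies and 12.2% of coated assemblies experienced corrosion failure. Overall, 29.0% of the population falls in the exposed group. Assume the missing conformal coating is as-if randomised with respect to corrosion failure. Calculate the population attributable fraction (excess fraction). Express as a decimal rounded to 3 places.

PAF ≈ 0.545

p₁ = 0.625, p₀ = 0.122.
Overall risk P(Y=1) = π·p₁ + (1−π)·p₀ = 0.29×0.625 + 0.71×0.122 = 0.26787.
Under exogeneity, PAF = [P(Y=1) − p₀] / P(Y=1).
PAF = (0.26787 − 0.122) / 0.26787 ≈ 0.5446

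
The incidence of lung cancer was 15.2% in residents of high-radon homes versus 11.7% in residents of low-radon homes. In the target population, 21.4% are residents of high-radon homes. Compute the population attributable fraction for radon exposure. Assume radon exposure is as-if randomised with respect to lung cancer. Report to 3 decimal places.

PAF ≈ 0.060

p₁ = 0.152, p₀ = 0.117.
Overall risk P(Y=1) = π·p₁ + (1−π)·p₀ = 0.214×0.152 + 0.786×0.117 = 0.12449.
Under exogeneity, PAF = [P(Y=1) − p₀] / P(Y=1).
PAF = (0.12449 − 0.117) / 0.12449 ≈ 0.0602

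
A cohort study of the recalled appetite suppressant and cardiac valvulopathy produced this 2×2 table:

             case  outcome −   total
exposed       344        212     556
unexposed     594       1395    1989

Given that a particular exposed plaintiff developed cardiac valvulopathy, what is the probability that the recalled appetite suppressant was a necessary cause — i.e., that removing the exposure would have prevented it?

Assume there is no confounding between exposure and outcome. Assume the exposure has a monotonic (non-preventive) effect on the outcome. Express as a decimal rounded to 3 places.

PN ≈ 0.517

p₁ = P(outcome | exposed) = 344/556 = 0.61871
p₀ = P(outcome | unexposed) = 594/1989 = 0.29864
Under exogeneity and monotonicity, PN = (p₁ − p₀)/p₁.
PN = (0.61871 − 0.29864) / 0.61871 ≈ 0.5173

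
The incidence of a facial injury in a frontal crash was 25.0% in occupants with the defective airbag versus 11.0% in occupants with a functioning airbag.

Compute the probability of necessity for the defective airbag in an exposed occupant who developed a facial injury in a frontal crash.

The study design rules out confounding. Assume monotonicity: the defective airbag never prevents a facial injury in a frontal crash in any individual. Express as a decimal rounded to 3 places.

PN ≈ 0.560

p₁ = 0.25, p₀ = 0.11.
Under exogeneity and monotonicity, PN = (p₁ − p₀) / p₁.
PN = (0.25 − 0.11) / 0.25 = 0.14 / 0.25 ≈ 0.5600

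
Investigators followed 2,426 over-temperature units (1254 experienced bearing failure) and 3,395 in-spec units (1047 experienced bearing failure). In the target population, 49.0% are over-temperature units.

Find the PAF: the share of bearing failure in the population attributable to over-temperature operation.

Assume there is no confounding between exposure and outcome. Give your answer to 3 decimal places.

p₁ = P(outcome | exposed) = 1254/2426 = 0.5169
p₀ = P(outcome | unexposed) = 1047/3395 = 0.30839
Overall risk P(Y=1) = π·p₁ + (1−π)·p₀ = 0.49×0.5169 + 0.51×0.30839 = 0.41056.
Under exogeneity, PAF = [P(Y=1) − p₀] / P(Y=1).
PAF = (0.41056 − 0.30839) / 0.41056 ≈ 0.2488

PAF ≈ 0.249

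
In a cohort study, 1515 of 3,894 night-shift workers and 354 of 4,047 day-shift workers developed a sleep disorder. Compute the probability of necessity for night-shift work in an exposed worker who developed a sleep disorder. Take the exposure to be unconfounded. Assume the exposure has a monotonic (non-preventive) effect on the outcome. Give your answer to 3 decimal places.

p₁ = P(outcome | exposed) = 1515/3894 = 0.38906
p₀ = P(outcome | unexposed) = 354/4047 = 0.087472
Under exogeneity and monotonicity, PN = (p₁ − p₀) / p₁.
PN = (0.38906 − 0.087472) / 0.38906 = 0.30159 / 0.38906 ≈ 0.7752

PN ≈ 0.775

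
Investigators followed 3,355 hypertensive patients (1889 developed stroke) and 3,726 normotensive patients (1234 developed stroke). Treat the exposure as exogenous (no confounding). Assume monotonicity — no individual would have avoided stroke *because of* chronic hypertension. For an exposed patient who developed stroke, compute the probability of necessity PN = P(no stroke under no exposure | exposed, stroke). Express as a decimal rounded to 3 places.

p₁ = P(outcome | exposed) = 1889/3355 = 0.56304
p₀ = P(outcome | unexposed) = 1234/3726 = 0.33119
Under exogeneity and monotonicity, PN = (p₁ − p₀) / p₁.
PN = (0.56304 − 0.33119) / 0.56304 = 0.23185 / 0.56304 ≈ 0.4118

PN ≈ 0.412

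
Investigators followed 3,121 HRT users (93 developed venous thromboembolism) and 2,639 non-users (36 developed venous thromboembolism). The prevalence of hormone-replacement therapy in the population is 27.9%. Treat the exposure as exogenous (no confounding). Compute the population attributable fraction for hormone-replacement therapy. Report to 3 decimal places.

p₁ = P(outcome | exposed) = 93/3121 = 0.029798
p₀ = P(outcome | unexposed) = 36/2639 = 0.013642
Overall risk P(Y=1) = π·p₁ + (1−π)·p₀ = 0.279×0.029798 + 0.721×0.013642 = 0.018149.
Under exogeneity, PAF = [P(Y=1) − p₀] / P(Y=1).
PAF = (0.018149 − 0.013642) / 0.018149 ≈ 0.2484

PAF ≈ 0.248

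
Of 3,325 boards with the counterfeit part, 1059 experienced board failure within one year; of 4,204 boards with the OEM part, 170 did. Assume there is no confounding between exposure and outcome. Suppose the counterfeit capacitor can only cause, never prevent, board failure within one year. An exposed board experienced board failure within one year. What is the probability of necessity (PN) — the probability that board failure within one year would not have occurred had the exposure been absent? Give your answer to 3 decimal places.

PN ≈ 0.873

p₁ = P(outcome | exposed) = 1059/3325 = 0.3185
p₀ = P(outcome | unexposed) = 170/4204 = 0.040438
Under exogeneity and monotonicity, PN = (p₁ − p₀) / p₁.
PN = (0.3185 − 0.040438) / 0.3185 = 0.27806 / 0.3185 ≈ 0.8730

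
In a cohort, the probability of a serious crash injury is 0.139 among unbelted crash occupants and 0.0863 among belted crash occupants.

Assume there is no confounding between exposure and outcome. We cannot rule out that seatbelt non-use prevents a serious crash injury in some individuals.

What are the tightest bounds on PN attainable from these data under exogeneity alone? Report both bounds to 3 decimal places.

Let p₁ = 0.139, p₀ = 0.0863.
Under exogeneity alone the bounds on PN are max{0,(p₁−p₀)/p₁} ≤ PN ≤ min{1,(1−p₀)/p₁}.
  lower = (p₁ − p₀)/p₁ = 0.0527 / 0.139 ≈ 0.3791
  upper = min{1, (1 − p₀)/p₁} = 0.9137 / 0.139 ≈ 6.5734 → capped at 1

0.379 ≤ PN ≤ 1.000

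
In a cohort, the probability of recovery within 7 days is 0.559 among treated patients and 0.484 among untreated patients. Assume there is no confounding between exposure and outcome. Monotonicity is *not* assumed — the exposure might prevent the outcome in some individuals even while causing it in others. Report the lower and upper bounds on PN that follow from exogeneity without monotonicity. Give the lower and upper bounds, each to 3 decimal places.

Let p₁ = 0.559, p₀ = 0.484.
Under exogeneity alone the bounds on PN are max{0,(p₁−p₀)/p₁} ≤ PN ≤ min{1,(1−p₀)/p₁}.
  lower = (p₁ − p₀)/p₁ = 0.075 / 0.559 ≈ 0.1342
  upper = min{1, (1 − p₀)/p₁} = 0.516 / 0.559 ≈ 0.9231

0.134 ≤ PN ≤ 0.923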